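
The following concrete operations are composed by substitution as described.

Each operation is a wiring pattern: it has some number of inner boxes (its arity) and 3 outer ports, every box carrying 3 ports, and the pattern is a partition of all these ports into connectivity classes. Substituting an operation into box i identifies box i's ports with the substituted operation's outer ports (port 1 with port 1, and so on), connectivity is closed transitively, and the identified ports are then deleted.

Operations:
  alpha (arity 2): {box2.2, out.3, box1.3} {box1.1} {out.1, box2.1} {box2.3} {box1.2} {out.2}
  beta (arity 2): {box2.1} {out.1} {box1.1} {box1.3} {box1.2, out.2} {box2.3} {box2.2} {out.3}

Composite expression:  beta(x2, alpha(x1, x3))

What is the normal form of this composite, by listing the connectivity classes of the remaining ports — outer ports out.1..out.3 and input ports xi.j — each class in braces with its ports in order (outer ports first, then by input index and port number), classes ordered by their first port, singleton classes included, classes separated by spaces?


{out.1} {out.2, x2.2} {out.3} {x1.1} {x1.2} {x1.3, x3.2} {x2.1} {x2.3} {x3.1} {x3.3}

Treat the ports identified at beta as solder joints: merge, then drop.
alpha over (x1, x3) gives {out.1, x3.1} {out.2} {out.3, x1.3, x3.2} {x1.1} {x1.2} {x3.3}, out.j being that stage's outer ports
beta over (x2, x1, x3) gives {out.1} {out.2, x2.2} {out.3} {x1.1} {x1.2} {x1.3, x3.2} {x2.1} {x2.3} {x3.1} {x3.3}, out.j being that stage's outer ports


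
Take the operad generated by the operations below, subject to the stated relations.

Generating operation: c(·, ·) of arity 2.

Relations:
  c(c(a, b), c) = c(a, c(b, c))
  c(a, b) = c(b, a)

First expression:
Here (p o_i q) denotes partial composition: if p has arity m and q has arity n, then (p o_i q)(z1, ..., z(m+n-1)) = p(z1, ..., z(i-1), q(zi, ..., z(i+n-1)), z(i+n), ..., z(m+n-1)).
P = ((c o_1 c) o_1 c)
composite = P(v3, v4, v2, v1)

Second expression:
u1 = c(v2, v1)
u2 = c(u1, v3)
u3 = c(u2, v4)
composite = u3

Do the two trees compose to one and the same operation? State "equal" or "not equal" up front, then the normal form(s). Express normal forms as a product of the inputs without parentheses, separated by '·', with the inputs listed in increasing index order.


equal; both compose to v1 · v2 · v3 · v4

The first composite normalizes to v1 · v2 · v3 · v4
The second composite normalizes to v1 · v2 · v3 · v4
Same normal form: equal.


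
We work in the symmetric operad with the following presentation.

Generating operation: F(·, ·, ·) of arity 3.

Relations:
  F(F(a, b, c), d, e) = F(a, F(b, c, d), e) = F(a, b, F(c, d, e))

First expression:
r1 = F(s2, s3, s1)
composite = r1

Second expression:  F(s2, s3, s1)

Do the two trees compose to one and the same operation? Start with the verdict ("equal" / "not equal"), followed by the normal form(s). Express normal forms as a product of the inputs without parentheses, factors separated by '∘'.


In normal form, the first expression is s2 ∘ s3 ∘ s1
In normal form, the second expression is s2 ∘ s3 ∘ s1
The normal forms match — equal.

equal: each reduces to s2 ∘ s3 ∘ s1


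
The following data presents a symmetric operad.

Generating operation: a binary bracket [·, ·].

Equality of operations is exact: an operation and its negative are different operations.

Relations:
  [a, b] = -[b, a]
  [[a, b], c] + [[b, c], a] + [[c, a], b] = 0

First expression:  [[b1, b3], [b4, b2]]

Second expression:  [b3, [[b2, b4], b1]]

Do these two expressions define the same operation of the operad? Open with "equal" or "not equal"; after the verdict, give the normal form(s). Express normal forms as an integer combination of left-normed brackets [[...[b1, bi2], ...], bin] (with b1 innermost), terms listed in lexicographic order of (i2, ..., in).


The first expression reduces to -[[[b1, b3], b2], b4] + [[[b1, b3], b4], b2]
The second expression reduces to [[[b1, b2], b4], b3] - [[[b1, b4], b2], b3]
The normal forms differ: not equal.

not equal: they reduce to -[[[b1, b3], b2], b4] + [[[b1, b3], b4], b2] and [[[b1, b2], b4], b3] - [[[b1, b4], b2], b3]


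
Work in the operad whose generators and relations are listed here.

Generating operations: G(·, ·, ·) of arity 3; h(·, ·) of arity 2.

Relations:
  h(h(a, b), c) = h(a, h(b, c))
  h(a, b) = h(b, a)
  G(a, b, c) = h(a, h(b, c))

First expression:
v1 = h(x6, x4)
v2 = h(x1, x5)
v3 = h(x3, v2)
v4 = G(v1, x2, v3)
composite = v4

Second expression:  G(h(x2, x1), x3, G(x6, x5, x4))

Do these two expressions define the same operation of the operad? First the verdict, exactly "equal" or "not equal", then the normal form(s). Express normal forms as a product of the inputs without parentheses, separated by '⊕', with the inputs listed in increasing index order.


The first expression, normalized: x1 ⊕ x2 ⊕ x3 ⊕ x4 ⊕ x5 ⊕ x6
The second expression, normalized: x1 ⊕ x2 ⊕ x3 ⊕ x4 ⊕ x5 ⊕ x6
The forms coincide; equal.

equal; both compose to x1 ⊕ x2 ⊕ x3 ⊕ x4 ⊕ x5 ⊕ x6


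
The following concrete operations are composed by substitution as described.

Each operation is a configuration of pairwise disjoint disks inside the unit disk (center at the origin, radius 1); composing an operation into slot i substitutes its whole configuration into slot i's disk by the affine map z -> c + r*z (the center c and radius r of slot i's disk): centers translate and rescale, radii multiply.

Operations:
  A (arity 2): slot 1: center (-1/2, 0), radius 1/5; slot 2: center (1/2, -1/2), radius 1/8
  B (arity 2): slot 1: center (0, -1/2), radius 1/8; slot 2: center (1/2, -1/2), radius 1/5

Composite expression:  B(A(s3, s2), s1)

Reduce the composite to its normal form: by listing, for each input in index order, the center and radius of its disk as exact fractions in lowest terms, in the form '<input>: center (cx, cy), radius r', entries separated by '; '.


Below B, radii multiply path by path; the s-disk centers shift.
input s3: applying the 2 nested substitutions gives center (-1/16, -1/2), radius 1/40
input s2: applying the 2 nested substitutions gives center (1/16, -9/16), radius 1/64
input s1: applying the 1 nested substitution gives center (1/2, -1/2), radius 1/5

s1: center (1/2, -1/2), radius 1/5; s2: center (1/16, -9/16), radius 1/64; s3: center (-1/16, -1/2), radius 1/40


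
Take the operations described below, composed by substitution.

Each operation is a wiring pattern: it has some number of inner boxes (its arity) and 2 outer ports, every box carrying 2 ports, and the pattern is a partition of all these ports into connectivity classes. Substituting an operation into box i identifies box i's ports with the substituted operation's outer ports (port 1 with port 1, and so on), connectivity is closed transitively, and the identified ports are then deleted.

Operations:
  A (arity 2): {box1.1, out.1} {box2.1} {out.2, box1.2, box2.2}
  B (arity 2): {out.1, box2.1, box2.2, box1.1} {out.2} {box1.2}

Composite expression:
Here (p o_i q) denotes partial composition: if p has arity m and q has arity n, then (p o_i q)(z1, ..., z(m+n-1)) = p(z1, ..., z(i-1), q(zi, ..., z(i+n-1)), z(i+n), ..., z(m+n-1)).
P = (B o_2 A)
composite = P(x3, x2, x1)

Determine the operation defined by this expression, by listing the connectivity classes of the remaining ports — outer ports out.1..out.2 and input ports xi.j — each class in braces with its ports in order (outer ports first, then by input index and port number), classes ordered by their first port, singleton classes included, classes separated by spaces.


{out.1, x1.2, x2.1, x2.2, x3.1} {out.2} {x1.1} {x3.2}

Reachability decides: close wires over B-identified ports.
through A, on inputs (x2, x1): {out.1, x2.1} {out.2, x1.2, x2.2} {x1.1} (out.j = stage outer ports)
through B, on inputs (x3, x2, x1): {out.1, x1.2, x2.1, x2.2, x3.1} {out.2} {x1.1} {x3.2} (out.j = stage outer ports)


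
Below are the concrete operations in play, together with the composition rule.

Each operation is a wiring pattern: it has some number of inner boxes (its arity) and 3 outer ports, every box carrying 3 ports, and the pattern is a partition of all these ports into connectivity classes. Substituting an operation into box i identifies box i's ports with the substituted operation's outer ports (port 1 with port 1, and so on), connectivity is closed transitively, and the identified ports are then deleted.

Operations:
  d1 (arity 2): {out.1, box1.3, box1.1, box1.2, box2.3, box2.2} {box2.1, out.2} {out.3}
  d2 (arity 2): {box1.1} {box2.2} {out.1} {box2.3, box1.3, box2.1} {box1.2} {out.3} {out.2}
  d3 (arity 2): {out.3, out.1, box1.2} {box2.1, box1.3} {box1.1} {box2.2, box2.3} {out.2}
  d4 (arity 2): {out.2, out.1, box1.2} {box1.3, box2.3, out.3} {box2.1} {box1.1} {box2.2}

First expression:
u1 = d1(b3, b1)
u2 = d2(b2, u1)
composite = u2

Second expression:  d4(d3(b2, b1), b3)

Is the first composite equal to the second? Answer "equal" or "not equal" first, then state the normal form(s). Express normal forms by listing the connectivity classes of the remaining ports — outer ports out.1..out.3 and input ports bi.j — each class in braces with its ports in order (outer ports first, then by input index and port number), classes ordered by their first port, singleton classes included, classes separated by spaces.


Normal form of the first expression: {out.1} {out.2} {out.3} {b1.1} {b1.2, b1.3, b2.3, b3.1, b3.2, b3.3} {b2.1} {b2.2}
Normal form of the second expression: {out.1, out.2} {out.3, b2.2, b3.3} {b1.1, b2.3} {b1.2, b1.3} {b2.1} {b3.1} {b3.2}
Different reductions; not equal.

not equal; first: {out.1} {out.2} {out.3} {b1.1} {b1.2, b1.3, b2.3, b3.1, b3.2, b3.3} {b2.1} {b2.2}; second: {out.1, out.2} {out.3, b2.2, b3.3} {b1.1, b2.3} {b1.2, b1.3} {b2.1} {b3.1} {b3.2}


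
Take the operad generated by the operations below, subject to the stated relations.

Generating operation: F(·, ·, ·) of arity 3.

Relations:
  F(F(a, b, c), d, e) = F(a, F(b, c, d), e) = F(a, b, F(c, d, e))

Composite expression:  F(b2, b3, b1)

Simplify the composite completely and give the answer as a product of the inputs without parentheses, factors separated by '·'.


b2 · b3 · b1

Under associativity of F, the answer is the b's in reading order.
F(b2, b3, b1) flattens to b2 · b3 · b1


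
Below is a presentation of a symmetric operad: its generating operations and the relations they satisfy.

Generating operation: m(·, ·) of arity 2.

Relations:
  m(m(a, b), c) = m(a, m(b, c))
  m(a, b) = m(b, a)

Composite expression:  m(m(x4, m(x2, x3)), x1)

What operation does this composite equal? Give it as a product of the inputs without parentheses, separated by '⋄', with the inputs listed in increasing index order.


x1 ⋄ x2 ⋄ x3 ⋄ x4

With m associative and commutative, the x-input set is all that matters.
m(x2, x3) unparenthesizes to x2 ⋄ x3
m(x4, m(x2, x3)) unparenthesizes to x4 ⋄ x2 ⋄ x3
m(m(x4, m(x2, x3)), x1) unparenthesizes to x4 ⋄ x2 ⋄ x3 ⋄ x1
rearranged into index order: x1 ⋄ x2 ⋄ x3 ⋄ x4


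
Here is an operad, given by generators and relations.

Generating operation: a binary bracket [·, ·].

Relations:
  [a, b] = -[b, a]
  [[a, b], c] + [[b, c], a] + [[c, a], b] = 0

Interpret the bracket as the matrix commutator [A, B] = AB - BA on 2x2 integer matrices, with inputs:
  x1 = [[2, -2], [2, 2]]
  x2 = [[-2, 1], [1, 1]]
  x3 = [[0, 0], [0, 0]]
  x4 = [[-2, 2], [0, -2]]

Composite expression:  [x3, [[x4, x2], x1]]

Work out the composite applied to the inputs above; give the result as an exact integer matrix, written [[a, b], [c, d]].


[[0, 0], [0, 0]]

[x4, x2] = [[2, 6], [0, -2]]
[[x4, x2], x1] = [[12, -8], [-8, -12]]
[x3, [[x4, x2], x1]] = [[0, 0], [0, 0]]


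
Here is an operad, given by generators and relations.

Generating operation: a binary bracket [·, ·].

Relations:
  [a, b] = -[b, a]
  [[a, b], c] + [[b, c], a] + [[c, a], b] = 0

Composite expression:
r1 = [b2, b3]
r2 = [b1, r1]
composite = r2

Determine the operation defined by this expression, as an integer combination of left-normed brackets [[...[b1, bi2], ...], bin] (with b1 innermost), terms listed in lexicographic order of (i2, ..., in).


Expand each bracket as ab - ba; the b1-initial words give the coefficients.
Composite bracket: [b1, [b2, b3]]
Applying ab - ba throughout gives 4 signed words (2^2 = 4).
Only words starting with b1 matter:
  b1b2b3 (sign +1) contributes +[[b1, b2], b3]
  b1b3b2 (sign -1) contributes -[[b1, b3], b2]

[[b1, b2], b3] - [[b1, b3], b2]


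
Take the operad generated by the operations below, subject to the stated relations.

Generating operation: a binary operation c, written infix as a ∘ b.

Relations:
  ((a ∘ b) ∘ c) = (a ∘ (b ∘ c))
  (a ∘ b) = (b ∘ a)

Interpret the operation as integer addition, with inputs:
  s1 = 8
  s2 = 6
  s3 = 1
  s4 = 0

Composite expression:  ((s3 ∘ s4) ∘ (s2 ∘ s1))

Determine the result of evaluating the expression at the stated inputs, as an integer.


15

(s3 ∘ s4) = 1
(s2 ∘ s1) = 14
((s3 ∘ s4) ∘ (s2 ∘ s1)) = 15


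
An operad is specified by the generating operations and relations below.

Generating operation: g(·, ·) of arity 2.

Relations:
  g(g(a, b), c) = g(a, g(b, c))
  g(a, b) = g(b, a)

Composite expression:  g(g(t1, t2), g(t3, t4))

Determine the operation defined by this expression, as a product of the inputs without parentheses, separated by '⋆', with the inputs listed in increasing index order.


Any arrangement under g is one operation, so sort the t-inputs.
g(t1, t2) spells out as t1 ⋆ t2
g(t3, t4) spells out as t3 ⋆ t4
g(g(t1, t2), g(t3, t4)) spells out as t1 ⋆ t2 ⋆ t3 ⋆ t4
sorting the factors by input index: t1 ⋆ t2 ⋆ t3 ⋆ t4

t1 ⋆ t2 ⋆ t3 ⋆ t4


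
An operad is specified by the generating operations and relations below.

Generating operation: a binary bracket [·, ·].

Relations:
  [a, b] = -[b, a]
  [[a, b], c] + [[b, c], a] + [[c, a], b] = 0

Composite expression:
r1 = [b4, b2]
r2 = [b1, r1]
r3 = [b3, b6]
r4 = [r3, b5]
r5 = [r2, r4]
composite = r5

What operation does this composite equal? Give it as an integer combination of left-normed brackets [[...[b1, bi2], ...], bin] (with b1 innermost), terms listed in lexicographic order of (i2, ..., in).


-[[[[[b1, b2], b4], b3], b6], b5] + [[[[[b1, b2], b4], b5], b3], b6] - [[[[[b1, b2], b4], b5], b6], b3] + [[[[[b1, b2], b4], b6], b3], b5] + [[[[[b1, b4], b2], b3], b6], b5] - [[[[[b1, b4], b2], b5], b3], b6] + [[[[[b1, b4], b2], b5], b6], b3] - [[[[[b1, b4], b2], b6], b3], b5]

A multilinear Lie element is pinned by b1-initial words (b1 innermost).
Composite bracket: [[b1, [b4, b2]], [[b3, b6], b5]]
The bracket unfolds into 32 signed words via [a, b] = ab - ba (2^5 = 32).
Only words starting with b1 matter:
  from b1b2b4b3b6b5, sign -1: term -[[[[[b1, b2], b4], b3], b6], b5]
  from b1b2b4b5b3b6, sign +1: term +[[[[[b1, b2], b4], b5], b3], b6]
  from b1b2b4b5b6b3, sign -1: term -[[[[[b1, b2], b4], b5], b6], b3]
  from b1b2b4b6b3b5, sign +1: term +[[[[[b1, b2], b4], b6], b3], b5]
  from b1b4b2b3b6b5, sign +1: term +[[[[[b1, b4], b2], b3], b6], b5]
  from b1b4b2b5b3b6, sign -1: term -[[[[[b1, b4], b2], b5], b3], b6]
  from b1b4b2b5b6b3, sign +1: term +[[[[[b1, b4], b2], b5], b6], b3]
  from b1b4b2b6b3b5, sign -1: term -[[[[[b1, b4], b2], b6], b3], b5]


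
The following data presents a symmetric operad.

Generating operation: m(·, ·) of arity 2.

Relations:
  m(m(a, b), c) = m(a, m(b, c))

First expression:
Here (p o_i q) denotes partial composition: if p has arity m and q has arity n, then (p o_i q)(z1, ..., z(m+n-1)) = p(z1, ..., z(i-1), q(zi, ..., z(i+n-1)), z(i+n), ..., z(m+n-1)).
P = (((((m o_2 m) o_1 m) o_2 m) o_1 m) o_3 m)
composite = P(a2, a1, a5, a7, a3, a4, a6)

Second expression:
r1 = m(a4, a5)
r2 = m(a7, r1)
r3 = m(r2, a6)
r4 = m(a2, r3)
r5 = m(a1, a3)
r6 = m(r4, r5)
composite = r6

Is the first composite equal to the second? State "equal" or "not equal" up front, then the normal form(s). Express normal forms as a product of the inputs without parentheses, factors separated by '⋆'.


not equal; first: a2 ⋆ a1 ⋆ a5 ⋆ a7 ⋆ a3 ⋆ a4 ⋆ a6; second: a2 ⋆ a7 ⋆ a4 ⋆ a5 ⋆ a6 ⋆ a1 ⋆ a3

The first composite normalizes to a2 ⋆ a1 ⋆ a5 ⋆ a7 ⋆ a3 ⋆ a4 ⋆ a6
The second composite normalizes to a2 ⋆ a7 ⋆ a4 ⋆ a5 ⋆ a6 ⋆ a1 ⋆ a3
The normal forms differ: not equal.


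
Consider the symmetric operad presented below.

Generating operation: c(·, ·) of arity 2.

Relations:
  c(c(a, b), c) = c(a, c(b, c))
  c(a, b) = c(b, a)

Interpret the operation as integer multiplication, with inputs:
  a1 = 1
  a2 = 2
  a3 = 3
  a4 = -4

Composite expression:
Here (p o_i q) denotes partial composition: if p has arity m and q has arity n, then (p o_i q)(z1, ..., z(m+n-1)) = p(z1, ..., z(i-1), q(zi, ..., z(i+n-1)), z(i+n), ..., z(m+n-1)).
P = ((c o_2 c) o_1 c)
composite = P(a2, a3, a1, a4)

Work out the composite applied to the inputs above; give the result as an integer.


-24

c(a2, a3) = 6
c(a1, a4) = -4
c(c(a2, a3), c(a1, a4)) = -24


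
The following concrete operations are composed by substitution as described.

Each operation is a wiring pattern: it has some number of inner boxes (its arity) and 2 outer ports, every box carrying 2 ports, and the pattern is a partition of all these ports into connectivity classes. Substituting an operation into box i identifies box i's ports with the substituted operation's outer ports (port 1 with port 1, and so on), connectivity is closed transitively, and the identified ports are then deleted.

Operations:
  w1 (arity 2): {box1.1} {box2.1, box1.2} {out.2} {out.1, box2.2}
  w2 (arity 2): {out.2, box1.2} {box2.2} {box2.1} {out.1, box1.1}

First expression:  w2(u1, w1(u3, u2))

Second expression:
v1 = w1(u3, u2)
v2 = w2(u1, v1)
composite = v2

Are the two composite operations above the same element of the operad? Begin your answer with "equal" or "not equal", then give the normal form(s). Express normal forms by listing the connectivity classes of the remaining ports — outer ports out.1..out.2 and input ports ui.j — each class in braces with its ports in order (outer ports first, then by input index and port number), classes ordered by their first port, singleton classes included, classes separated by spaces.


equal — both sides give {out.1, u1.1} {out.2, u1.2} {u2.1, u3.2} {u2.2} {u3.1}

The first expression reduces to {out.1, u1.1} {out.2, u1.2} {u2.1, u3.2} {u2.2} {u3.1}
The second expression reduces to {out.1, u1.1} {out.2, u1.2} {u2.1, u3.2} {u2.2} {u3.1}
Same normal form: equal.


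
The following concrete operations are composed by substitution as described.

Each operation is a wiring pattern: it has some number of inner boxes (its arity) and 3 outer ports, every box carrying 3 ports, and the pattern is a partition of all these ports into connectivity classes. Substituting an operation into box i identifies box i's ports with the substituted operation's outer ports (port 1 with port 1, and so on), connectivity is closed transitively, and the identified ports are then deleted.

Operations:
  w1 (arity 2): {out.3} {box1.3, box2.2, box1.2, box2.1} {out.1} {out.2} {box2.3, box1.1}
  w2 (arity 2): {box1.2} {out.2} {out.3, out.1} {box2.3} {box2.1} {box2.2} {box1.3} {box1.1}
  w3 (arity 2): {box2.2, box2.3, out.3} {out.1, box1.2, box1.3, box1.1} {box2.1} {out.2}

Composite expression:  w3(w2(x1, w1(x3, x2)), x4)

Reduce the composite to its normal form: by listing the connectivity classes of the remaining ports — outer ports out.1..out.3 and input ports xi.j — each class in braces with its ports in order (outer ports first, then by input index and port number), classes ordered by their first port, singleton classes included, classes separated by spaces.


{out.1} {out.2} {out.3, x4.2, x4.3} {x1.1} {x1.2} {x1.3} {x2.1, x2.2, x3.2, x3.3} {x2.3, x3.1} {x4.1}


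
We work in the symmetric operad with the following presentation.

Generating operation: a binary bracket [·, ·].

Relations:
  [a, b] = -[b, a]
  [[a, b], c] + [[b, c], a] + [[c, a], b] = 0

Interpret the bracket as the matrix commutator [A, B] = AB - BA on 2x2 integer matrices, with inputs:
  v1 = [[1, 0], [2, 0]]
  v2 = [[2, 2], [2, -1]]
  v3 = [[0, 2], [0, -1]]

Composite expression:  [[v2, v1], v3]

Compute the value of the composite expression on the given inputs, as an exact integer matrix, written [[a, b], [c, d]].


[[8, 18], [-4, -8]]


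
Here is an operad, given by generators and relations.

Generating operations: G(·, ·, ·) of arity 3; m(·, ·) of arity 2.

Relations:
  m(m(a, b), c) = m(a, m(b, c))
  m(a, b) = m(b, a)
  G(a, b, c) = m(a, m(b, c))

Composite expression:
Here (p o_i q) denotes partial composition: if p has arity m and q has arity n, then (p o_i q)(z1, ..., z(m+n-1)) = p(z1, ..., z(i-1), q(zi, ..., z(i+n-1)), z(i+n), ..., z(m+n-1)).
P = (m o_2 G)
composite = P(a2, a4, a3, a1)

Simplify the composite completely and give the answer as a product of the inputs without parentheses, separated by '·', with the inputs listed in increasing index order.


a1 · a2 · a3 · a4

With m associative and commutative, the a-input set is all that matters.
G(a4, a3, a1) collapses to a4 · a3 · a1
m(a2, G(a4, a3, a1)) collapses to a2 · a4 · a3 · a1
commutativity sorts the factors: a1 · a2 · a3 · a4


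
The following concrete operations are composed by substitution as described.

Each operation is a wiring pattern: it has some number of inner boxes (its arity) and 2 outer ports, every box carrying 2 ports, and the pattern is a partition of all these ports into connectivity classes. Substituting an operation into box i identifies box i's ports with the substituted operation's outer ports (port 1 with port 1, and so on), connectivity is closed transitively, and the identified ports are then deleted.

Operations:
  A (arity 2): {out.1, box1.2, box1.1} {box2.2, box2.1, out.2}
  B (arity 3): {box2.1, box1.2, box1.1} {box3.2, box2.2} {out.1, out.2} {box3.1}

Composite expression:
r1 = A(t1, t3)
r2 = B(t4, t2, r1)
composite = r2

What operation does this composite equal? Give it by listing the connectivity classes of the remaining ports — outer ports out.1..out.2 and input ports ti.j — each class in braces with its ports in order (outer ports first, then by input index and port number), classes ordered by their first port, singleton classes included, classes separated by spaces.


Two ports join when wires chain via B-identified ports.
the subtree at A composes to {out.1, t1.1, t1.2} {out.2, t3.1, t3.2} on (t1, t3); out.j = own outer ports
the subtree at B composes to {out.1, out.2} {t1.1, t1.2} {t2.1, t4.1, t4.2} {t2.2, t3.1, t3.2} on (t4, t2, t1, t3); out.j = own outer ports

{out.1, out.2} {t1.1, t1.2} {t2.1, t4.1, t4.2} {t2.2, t3.1, t3.2}


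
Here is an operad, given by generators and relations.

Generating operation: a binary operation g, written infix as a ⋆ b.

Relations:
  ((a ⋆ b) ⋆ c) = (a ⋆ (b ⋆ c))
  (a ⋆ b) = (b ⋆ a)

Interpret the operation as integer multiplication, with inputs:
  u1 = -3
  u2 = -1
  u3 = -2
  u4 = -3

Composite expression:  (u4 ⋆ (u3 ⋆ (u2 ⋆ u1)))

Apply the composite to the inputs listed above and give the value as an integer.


18

(u2 ⋆ u1) = 3
(u3 ⋆ (u2 ⋆ u1)) = -6
(u4 ⋆ (u3 ⋆ (u2 ⋆ u1))) = 18


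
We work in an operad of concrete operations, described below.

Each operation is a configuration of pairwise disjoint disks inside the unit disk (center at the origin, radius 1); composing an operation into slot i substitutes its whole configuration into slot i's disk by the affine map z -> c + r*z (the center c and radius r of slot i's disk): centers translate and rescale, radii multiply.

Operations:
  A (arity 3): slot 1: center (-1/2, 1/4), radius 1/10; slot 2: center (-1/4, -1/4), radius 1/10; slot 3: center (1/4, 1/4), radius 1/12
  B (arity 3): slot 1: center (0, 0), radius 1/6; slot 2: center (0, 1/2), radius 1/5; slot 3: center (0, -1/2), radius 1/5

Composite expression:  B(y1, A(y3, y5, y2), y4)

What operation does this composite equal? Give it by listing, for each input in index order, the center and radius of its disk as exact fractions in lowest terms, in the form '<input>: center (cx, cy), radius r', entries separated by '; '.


y1: center (0, 0), radius 1/6; y2: center (1/20, 11/20), radius 1/60; y3: center (-1/10, 11/20), radius 1/50; y4: center (0, -1/2), radius 1/5; y5: center (-1/20, 9/20), radius 1/50

Nesting under B composes maps z -> c + r*z down each y-path.
input y1: composing its 1 substitution step yields center (0, 0), radius 1/6
input y3: composing its 2 substitution steps yields center (-1/10, 11/20), radius 1/50
input y5: composing its 2 substitution steps yields center (-1/20, 9/20), radius 1/50
input y2: composing its 2 substitution steps yields center (1/20, 11/20), radius 1/60
input y4: composing its 1 substitution step yields center (0, -1/2), radius 1/5


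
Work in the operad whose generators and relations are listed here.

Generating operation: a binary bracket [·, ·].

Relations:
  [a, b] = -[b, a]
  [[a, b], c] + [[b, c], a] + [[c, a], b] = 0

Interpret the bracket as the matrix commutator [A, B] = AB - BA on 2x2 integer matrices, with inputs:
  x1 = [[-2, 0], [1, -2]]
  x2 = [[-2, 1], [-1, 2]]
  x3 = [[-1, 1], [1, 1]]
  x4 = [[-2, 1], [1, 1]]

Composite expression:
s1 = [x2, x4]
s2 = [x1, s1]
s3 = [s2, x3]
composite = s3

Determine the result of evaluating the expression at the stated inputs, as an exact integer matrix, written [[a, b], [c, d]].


[[-4, 2], [-10, 4]]

[x2, x4] = [[2, -1], [7, -2]]
[x1, [x2, x4]] = [[1, 0], [4, -1]]
[[x1, [x2, x4]], x3] = [[-4, 2], [-10, 4]]


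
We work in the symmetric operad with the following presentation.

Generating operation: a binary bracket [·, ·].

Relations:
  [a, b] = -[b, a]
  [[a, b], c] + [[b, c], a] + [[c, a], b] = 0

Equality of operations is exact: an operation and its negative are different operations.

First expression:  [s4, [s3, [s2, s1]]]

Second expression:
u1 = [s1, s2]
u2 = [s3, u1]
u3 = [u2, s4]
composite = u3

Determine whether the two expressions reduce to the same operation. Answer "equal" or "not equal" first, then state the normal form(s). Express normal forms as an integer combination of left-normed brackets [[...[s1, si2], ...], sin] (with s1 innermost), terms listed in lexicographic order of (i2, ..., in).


The first composite normalizes to -[[[s1, s2], s3], s4]
The second composite normalizes to -[[[s1, s2], s3], s4]
Identical normal forms: equal.

equal; both compose to -[[[s1, s2], s3], s4]


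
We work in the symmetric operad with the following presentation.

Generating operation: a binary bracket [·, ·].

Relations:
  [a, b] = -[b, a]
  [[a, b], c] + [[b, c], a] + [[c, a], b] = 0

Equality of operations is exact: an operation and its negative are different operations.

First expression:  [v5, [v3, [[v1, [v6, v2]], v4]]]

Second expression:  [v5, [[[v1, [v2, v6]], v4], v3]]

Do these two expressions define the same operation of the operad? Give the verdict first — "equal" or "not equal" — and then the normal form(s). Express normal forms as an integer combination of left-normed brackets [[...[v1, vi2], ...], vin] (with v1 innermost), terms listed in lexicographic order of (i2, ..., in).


equal — both sides give -[[[[[v1, v2], v6], v4], v3], v5] + [[[[[v1, v6], v2], v4], v3], v5]


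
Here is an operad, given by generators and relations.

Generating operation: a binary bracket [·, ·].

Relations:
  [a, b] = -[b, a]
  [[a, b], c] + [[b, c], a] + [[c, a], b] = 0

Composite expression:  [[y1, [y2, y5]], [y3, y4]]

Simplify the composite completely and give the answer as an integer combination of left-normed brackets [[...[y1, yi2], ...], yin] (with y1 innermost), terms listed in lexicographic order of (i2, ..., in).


[[[[y1, y2], y5], y3], y4] - [[[[y1, y2], y5], y4], y3] - [[[[y1, y5], y2], y3], y4] + [[[[y1, y5], y2], y4], y3]

Left-normed coefficients sit on the y1-initial expansion words.
Composite bracket: [[y1, [y2, y5]], [y3, y4]]
The bracket unfolds into 16 signed words via [a, b] = ab - ba (2^4 = 16).
Keep just the words that open with y1:
  from y1y2y5y3y4, sign +1: term +[[[[y1, y2], y5], y3], y4]
  from y1y2y5y4y3, sign -1: term -[[[[y1, y2], y5], y4], y3]
  from y1y5y2y3y4, sign -1: term -[[[[y1, y5], y2], y3], y4]
  from y1y5y2y4y3, sign +1: term +[[[[y1, y5], y2], y4], y3]


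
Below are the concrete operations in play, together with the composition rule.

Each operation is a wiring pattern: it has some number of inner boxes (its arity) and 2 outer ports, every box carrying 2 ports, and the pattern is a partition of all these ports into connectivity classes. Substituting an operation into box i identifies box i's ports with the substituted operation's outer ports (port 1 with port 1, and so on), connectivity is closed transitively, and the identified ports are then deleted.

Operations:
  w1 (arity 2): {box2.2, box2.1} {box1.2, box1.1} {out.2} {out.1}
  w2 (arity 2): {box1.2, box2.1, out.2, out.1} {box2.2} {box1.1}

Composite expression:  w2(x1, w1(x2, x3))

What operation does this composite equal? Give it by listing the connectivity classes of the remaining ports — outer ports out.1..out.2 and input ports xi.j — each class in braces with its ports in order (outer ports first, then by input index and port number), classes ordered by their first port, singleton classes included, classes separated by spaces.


{out.1, out.2, x1.2} {x1.1} {x2.1, x2.2} {x3.1, x3.2}

Substituting into w2 glues patterns; closure does the rest.
stage w1: inputs (x2, x3), connectivity {out.1} {out.2} {x2.1, x2.2} {x3.1, x3.2}, out.j its boundary
stage w2: inputs (x1, x2, x3), connectivity {out.1, out.2, x1.2} {x1.1} {x2.1, x2.2} {x3.1, x3.2}, out.j its boundary


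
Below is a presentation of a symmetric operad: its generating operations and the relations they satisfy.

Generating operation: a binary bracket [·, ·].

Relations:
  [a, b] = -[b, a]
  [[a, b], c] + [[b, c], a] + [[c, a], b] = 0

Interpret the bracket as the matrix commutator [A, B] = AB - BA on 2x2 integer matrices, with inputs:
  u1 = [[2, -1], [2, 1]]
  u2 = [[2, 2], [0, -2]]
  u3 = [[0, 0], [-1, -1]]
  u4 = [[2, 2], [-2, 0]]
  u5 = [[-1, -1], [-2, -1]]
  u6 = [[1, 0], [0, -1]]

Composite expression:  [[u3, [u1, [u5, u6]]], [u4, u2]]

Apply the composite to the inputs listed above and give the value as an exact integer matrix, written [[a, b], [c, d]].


[[-32, -32], [0, 32]]

[u5, u6] = [[0, 2], [-4, 0]]
[u1, [u5, u6]] = [[0, 2], [4, 0]]
[u3, [u1, [u5, u6]]] = [[2, 2], [-4, -2]]
[u4, u2] = [[4, -4], [-8, -4]]
[[u3, [u1, [u5, u6]]], [u4, u2]] = [[-32, -32], [0, 32]]


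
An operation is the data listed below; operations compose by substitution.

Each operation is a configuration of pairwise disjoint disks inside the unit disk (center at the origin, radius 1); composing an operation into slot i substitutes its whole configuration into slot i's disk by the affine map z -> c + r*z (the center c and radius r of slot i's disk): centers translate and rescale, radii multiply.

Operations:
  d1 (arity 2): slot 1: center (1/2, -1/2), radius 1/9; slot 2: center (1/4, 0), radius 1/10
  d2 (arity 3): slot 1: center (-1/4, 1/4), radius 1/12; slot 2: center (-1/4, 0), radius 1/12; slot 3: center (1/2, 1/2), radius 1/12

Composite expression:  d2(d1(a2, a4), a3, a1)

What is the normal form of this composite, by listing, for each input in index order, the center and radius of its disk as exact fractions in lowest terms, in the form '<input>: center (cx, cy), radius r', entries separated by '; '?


a1: center (1/2, 1/2), radius 1/12; a2: center (-5/24, 5/24), radius 1/108; a3: center (-1/4, 0), radius 1/12; a4: center (-11/48, 1/4), radius 1/120

Only the slot chain above each a matters under d2; compose those maps.
a2: after 2 affine steps, its disk has center (-5/24, 5/24), radius 1/108
a4: after 2 affine steps, its disk has center (-11/48, 1/4), radius 1/120
a3: after 1 affine step, its disk has center (-1/4, 0), radius 1/12
a1: after 1 affine step, its disk has center (1/2, 1/2), radius 1/12


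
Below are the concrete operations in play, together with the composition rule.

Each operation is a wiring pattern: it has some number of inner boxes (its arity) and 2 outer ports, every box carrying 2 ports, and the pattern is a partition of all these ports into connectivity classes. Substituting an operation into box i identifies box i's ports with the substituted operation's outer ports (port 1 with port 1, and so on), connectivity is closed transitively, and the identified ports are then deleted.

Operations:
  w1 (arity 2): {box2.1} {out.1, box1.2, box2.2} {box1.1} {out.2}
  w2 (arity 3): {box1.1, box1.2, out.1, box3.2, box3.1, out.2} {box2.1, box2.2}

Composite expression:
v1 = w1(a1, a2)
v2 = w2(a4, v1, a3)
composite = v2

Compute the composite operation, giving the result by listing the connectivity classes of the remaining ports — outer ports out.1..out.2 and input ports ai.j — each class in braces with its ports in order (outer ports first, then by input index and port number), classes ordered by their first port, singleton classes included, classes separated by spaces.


{out.1, out.2, a3.1, a3.2, a4.1, a4.2} {a1.1} {a1.2, a2.2} {a2.1}

Reachability decides: close wires over w2-identified ports.
w1 over (a1, a2) gives {out.1, a1.2, a2.2} {out.2} {a1.1} {a2.1}, out.j being that stage's outer ports
w2 over (a4, a1, a2, a3) gives {out.1, out.2, a3.1, a3.2, a4.1, a4.2} {a1.1} {a1.2, a2.2} {a2.1}, out.j being that stage's outer ports


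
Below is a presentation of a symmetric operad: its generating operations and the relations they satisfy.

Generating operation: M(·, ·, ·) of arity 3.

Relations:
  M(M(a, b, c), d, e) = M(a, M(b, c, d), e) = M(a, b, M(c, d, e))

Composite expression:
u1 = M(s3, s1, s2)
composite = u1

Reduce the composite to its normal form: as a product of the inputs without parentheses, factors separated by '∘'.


s3 ∘ s1 ∘ s2

Every regrouping of M is equal, so read the s-inputs in written order.
M(s3, s1, s2) spells out as s3 ∘ s1 ∘ s2


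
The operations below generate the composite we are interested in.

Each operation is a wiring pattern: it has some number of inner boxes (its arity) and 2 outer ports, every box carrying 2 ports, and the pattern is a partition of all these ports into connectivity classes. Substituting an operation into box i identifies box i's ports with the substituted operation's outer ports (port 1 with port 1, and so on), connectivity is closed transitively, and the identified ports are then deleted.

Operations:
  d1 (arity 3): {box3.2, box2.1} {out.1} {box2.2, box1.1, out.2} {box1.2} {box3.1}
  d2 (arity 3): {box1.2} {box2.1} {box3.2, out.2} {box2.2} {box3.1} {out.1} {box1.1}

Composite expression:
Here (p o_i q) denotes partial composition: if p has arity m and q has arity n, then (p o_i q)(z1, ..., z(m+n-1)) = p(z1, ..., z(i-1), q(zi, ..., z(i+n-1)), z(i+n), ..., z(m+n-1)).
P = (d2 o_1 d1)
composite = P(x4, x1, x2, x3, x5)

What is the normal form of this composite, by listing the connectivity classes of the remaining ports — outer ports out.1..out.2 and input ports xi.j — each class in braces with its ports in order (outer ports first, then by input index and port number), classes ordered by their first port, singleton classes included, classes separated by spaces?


Reachability decides: close wires over d2-identified ports.
composing d1 on (x4, x1, x2), with out.j its own outer ports: {out.1} {out.2, x1.2, x4.1} {x1.1, x2.2} {x2.1} {x4.2}
composing d2 on (x4, x1, x2, x3, x5), with out.j its own outer ports: {out.1} {out.2, x5.2} {x1.1, x2.2} {x1.2, x4.1} {x2.1} {x3.1} {x3.2} {x4.2} {x5.1}

{out.1} {out.2, x5.2} {x1.1, x2.2} {x1.2, x4.1} {x2.1} {x3.1} {x3.2} {x4.2} {x5.1}


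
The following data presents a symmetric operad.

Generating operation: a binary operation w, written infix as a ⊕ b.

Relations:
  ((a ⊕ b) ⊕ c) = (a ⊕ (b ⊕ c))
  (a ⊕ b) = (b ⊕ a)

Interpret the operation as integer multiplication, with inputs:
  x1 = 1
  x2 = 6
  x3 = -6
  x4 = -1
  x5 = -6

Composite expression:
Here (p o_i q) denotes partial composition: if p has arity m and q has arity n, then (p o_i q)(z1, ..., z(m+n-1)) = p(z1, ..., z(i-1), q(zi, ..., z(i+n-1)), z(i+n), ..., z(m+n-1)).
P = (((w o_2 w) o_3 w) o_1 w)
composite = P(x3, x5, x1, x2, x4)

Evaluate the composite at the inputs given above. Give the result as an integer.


-216

(x3 ⊕ x5) = 36
(x2 ⊕ x4) = -6
(x1 ⊕ (x2 ⊕ x4)) = -6
((x3 ⊕ x5) ⊕ (x1 ⊕ (x2 ⊕ x4))) = -216


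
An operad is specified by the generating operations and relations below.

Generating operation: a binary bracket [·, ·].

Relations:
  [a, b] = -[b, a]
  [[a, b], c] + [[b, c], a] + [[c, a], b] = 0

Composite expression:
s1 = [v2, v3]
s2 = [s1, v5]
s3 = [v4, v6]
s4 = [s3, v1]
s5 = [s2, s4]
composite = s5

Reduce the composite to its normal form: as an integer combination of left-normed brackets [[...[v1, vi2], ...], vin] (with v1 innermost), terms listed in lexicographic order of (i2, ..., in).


[[[[[v1, v4], v6], v2], v3], v5] - [[[[[v1, v4], v6], v3], v2], v5] - [[[[[v1, v4], v6], v5], v2], v3] + [[[[[v1, v4], v6], v5], v3], v2] - [[[[[v1, v6], v4], v2], v3], v5] + [[[[[v1, v6], v4], v3], v2], v5] + [[[[[v1, v6], v4], v5], v2], v3] - [[[[[v1, v6], v4], v5], v3], v2]

Left-normed coefficients sit on the v1-initial expansion words.
Composite bracket: [[[v2, v3], v5], [[v4, v6], v1]]
Expanding via [a, b] = ab - ba: 32 signed words (2^5 = 32).
Words beginning with v1 determine it all:
  v1v4v6v2v3v5 appears with sign +1, giving the term +[[[[[v1, v4], v6], v2], v3], v5]
  v1v4v6v3v2v5 appears with sign -1, giving the term -[[[[[v1, v4], v6], v3], v2], v5]
  v1v4v6v5v2v3 appears with sign -1, giving the term -[[[[[v1, v4], v6], v5], v2], v3]
  v1v4v6v5v3v2 appears with sign +1, giving the term +[[[[[v1, v4], v6], v5], v3], v2]
  v1v6v4v2v3v5 appears with sign -1, giving the term -[[[[[v1, v6], v4], v2], v3], v5]
  v1v6v4v3v2v5 appears with sign +1, giving the term +[[[[[v1, v6], v4], v3], v2], v5]
  v1v6v4v5v2v3 appears with sign +1, giving the term +[[[[[v1, v6], v4], v5], v2], v3]
  v1v6v4v5v3v2 appears with sign -1, giving the term -[[[[[v1, v6], v4], v5], v3], v2]


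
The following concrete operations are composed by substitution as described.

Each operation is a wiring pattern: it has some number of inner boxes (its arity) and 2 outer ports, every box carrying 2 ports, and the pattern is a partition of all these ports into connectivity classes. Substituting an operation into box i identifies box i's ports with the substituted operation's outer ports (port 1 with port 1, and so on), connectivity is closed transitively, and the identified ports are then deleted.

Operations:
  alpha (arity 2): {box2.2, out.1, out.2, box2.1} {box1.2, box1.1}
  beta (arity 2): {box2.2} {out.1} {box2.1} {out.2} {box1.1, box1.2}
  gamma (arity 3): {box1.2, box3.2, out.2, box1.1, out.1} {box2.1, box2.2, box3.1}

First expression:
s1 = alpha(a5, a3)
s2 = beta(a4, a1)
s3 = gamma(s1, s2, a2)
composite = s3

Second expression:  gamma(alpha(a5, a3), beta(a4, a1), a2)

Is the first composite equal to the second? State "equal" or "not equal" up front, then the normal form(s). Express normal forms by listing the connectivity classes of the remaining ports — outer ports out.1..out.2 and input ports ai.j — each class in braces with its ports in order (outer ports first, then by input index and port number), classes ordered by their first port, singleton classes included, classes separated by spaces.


Normal form of the first expression: {out.1, out.2, a2.2, a3.1, a3.2} {a1.1} {a1.2} {a2.1} {a4.1, a4.2} {a5.1, a5.2}
Normal form of the second expression: {out.1, out.2, a2.2, a3.1, a3.2} {a1.1} {a1.2} {a2.1} {a4.1, a4.2} {a5.1, a5.2}
Same normal form: equal.

equal; the common form is {out.1, out.2, a2.2, a3.1, a3.2} {a1.1} {a1.2} {a2.1} {a4.1, a4.2} {a5.1, a5.2}


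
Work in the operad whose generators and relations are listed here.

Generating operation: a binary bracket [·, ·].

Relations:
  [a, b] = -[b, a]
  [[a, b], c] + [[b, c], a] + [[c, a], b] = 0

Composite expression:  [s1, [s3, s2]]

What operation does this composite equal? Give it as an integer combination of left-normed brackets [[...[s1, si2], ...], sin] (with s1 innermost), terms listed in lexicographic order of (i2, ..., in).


-[[s1, s2], s3] + [[s1, s3], s2]

Expand each bracket as ab - ba; the s1-initial words give the coefficients.
Composite bracket: [s1, [s3, s2]]
Each bracket splits as ab - ba, giving 4 signed words (2^2 = 4).
Collect the words opening with s1:
  s1s2s3 (sign -1) contributes -[[s1, s2], s3]
  s1s3s2 (sign +1) contributes +[[s1, s3], s2]
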